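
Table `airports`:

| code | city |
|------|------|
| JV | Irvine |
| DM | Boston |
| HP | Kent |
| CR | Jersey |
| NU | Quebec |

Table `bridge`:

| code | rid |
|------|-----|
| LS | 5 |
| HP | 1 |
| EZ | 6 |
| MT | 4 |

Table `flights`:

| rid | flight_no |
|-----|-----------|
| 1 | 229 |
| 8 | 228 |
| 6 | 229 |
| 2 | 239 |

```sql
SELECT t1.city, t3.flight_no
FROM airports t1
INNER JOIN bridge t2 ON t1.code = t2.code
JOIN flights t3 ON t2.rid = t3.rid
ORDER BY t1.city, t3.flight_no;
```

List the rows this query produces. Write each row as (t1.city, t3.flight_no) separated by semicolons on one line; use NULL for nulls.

(Kent, 229)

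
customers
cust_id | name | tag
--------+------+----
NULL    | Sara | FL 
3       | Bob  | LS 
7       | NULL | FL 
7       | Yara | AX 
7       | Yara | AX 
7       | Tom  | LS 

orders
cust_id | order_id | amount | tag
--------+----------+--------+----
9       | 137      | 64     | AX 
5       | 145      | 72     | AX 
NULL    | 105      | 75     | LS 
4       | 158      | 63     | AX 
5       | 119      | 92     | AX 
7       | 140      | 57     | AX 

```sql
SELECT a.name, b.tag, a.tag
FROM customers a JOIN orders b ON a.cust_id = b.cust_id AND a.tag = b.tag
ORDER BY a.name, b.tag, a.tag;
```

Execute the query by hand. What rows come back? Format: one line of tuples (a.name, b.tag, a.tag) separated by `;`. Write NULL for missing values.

(Yara, AX, AX); (Yara, AX, AX)

INNER JOIN keeps only pairs where the ON condition holds.
Matching on a.cust_id = b.cust_id AND a.tag = b.tag. A NULL in a compared column never satisfies the condition.
Matched pairs: 2.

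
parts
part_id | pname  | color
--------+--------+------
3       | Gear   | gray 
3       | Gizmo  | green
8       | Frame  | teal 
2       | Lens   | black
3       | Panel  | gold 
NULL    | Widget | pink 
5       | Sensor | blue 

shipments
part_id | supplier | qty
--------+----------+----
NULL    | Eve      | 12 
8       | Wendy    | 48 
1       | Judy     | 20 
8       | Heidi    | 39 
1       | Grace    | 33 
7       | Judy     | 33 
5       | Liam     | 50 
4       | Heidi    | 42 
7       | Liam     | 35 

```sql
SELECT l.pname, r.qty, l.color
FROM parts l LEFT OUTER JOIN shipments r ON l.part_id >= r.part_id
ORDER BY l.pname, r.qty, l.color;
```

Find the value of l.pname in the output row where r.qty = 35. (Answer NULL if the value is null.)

LEFT JOIN keeps every row from `parts`; unmatched rows get NULL for `shipments`'s columns.
Matching on l.part_id >= r.part_id. A NULL in a compared column never satisfies the condition.
- l[0] part_id=3 → 2 match(es) in r → 2 row(s).
- l[1] part_id=3 → 2 match(es) in r → 2 row(s).
- l[2] part_id=8 → 8 match(es) in r → 8 row(s).
- l[3] part_id=2 → 2 match(es) in r → 2 row(s).
- l[4] part_id=3 → 2 match(es) in r → 2 row(s).
- l[5] part_id=NULL → no match; kept with NULLs on the r side.
- l[6] part_id=5 → 4 match(es) in r → 4 row(s).

Frame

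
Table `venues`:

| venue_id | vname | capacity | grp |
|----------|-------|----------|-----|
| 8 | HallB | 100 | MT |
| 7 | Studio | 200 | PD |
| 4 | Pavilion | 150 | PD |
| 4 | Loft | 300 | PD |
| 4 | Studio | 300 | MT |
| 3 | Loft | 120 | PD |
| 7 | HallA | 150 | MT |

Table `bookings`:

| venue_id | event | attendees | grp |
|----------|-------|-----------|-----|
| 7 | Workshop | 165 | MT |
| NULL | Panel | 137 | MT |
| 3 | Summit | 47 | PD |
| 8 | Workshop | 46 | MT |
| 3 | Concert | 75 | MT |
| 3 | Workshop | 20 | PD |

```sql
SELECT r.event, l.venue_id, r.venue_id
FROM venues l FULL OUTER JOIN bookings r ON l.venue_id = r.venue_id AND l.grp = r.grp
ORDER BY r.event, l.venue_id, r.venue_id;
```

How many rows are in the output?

10

FULL OUTER JOIN keeps every row from both sides; unmatched rows get NULL for the other side's columns.
Matching on l.venue_id = r.venue_id AND l.grp = r.grp. A NULL in a compared column never satisfies the condition.
- l row (venue_id=8, grp=MT): matches 1 r row(s) → 1 output row(s).
- l row (venue_id=7, grp=PD): no match → kept, r columns NULL.
- l row (venue_id=4, grp=PD): no match → kept, r columns NULL.
- l row (venue_id=4, grp=PD): no match → kept, r columns NULL.
- l row (venue_id=4, grp=MT): no match → kept, r columns NULL.
- l row (venue_id=3, grp=PD): matches 2 r row(s) → 2 output row(s).
- l row (venue_id=7, grp=MT): matches 1 r row(s) → 1 output row(s).
- 2 row(s) from r found no l partner → padded with NULL.
Total: 4 matched + 6 padded = 10 rows.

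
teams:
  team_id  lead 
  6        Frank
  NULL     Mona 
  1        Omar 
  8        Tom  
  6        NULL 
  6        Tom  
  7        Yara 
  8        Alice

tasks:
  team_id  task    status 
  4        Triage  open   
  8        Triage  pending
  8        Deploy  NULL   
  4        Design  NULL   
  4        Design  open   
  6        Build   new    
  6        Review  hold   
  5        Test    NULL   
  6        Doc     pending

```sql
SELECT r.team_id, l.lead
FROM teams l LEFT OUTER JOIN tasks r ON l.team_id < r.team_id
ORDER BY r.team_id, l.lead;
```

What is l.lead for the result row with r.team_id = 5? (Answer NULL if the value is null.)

Omar

LEFT JOIN keeps every row from `teams`; unmatched rows get NULL for `tasks`'s columns.
Matching on l.team_id < r.team_id. A NULL in a compared column never satisfies the condition.
Matched pairs: 17; unmatched l rows kept: 3.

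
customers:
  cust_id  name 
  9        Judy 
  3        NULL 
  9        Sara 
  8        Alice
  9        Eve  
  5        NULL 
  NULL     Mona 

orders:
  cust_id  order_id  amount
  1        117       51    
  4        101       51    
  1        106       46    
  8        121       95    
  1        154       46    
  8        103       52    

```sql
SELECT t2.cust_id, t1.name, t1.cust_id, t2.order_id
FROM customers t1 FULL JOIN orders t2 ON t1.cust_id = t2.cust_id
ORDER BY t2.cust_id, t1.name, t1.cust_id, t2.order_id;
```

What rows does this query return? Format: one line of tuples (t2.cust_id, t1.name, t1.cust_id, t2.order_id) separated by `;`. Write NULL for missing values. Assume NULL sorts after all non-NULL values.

FULL OUTER JOIN keeps every row from both sides; unmatched rows get NULL for the other side's columns.
Matching on t1.cust_id = t2.cust_id. A NULL in a compared column never satisfies the condition.
- t1 row (cust_id=9): no match → kept, t2 columns NULL.
- t1 row (cust_id=3): no match → kept, t2 columns NULL.
- t1 row (cust_id=9): no match → kept, t2 columns NULL.
- t1 row (cust_id=8): matches 2 t2 row(s) → 2 output row(s).
- t1 row (cust_id=9): no match → kept, t2 columns NULL.
- t1 row (cust_id=5): no match → kept, t2 columns NULL.
- t1 row (cust_id=NULL): no match → kept, t2 columns NULL.
- plus 4 unmatched t2 row(s), each kept with NULL t1 columns.

(1, NULL, NULL, 106); (1, NULL, NULL, 117); (1, NULL, NULL, 154); (4, NULL, NULL, 101); (8, Alice, 8, 103); (8, Alice, 8, 121); (NULL, Eve, 9, NULL); (NULL, Judy, 9, NULL); (NULL, Mona, NULL, NULL); (NULL, Sara, 9, NULL); (NULL, NULL, 3, NULL); (NULL, NULL, 5, NULL)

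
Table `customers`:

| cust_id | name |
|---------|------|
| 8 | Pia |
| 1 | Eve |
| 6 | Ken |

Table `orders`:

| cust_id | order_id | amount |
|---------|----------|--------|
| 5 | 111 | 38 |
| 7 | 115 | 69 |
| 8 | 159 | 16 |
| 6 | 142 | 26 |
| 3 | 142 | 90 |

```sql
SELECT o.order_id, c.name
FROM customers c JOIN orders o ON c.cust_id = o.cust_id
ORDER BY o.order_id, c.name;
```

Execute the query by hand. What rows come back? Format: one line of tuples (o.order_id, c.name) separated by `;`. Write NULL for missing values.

(142, Ken); (159, Pia)

INNER JOIN keeps only pairs where the ON condition holds.
Matching on c.cust_id = o.cust_id.
- c row (cust_id=8): matches 1 o row(s) → 1 output row(s).
- c row (cust_id=1): no match → dropped.
- c row (cust_id=6): matches 1 o row(s) → 1 output row(s).
After projecting and ordering:
o.order_id | c.name
142 | Ken
159 | Pia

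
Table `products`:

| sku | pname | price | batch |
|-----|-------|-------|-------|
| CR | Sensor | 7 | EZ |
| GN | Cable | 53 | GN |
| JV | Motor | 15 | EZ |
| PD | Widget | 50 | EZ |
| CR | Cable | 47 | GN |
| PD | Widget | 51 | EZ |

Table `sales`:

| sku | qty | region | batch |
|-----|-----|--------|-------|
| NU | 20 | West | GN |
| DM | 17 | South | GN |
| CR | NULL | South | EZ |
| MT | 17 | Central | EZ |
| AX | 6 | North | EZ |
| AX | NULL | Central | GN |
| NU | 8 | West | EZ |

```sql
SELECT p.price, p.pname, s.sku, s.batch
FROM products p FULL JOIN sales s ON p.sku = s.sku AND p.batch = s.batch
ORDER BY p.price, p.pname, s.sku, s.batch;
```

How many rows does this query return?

12

FULL OUTER JOIN keeps every row from both sides; unmatched rows get NULL for the other side's columns.
Matching on p.sku = s.sku AND p.batch = s.batch.
- p (sku=CR, batch=EZ) pairs with 1 row(s) of s.
- p (sku=GN, batch=GN) has no partner → padded with NULL.
- p (sku=JV, batch=EZ) has no partner → padded with NULL.
- p (sku=PD, batch=EZ) has no partner → padded with NULL.
- p (sku=CR, batch=GN) has no partner → padded with NULL.
- p (sku=PD, batch=EZ) has no partner → padded with NULL.
- 6 row(s) from s found no p partner → padded with NULL.
Total: 1 matched + 11 padded = 12 rows.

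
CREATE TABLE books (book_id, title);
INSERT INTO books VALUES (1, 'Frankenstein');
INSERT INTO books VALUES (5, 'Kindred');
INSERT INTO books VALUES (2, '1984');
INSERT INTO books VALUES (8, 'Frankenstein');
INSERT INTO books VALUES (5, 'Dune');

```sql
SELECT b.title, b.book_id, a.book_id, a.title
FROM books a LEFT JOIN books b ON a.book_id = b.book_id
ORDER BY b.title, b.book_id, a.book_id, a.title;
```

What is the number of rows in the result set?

LEFT JOIN keeps every row from `books a`; unmatched rows get NULL for `books b`'s columns.
Matching on a.book_id = b.book_id.
- a row (book_id=1): matches 1 b row(s) → 1 output row(s).
- a row (book_id=5): matches 2 b row(s) → 2 output row(s).
- a row (book_id=2): matches 1 b row(s) → 1 output row(s).
- a row (book_id=8): matches 1 b row(s) → 1 output row(s).
- a row (book_id=5): matches 2 b row(s) → 2 output row(s).
Total: 7 rows.

7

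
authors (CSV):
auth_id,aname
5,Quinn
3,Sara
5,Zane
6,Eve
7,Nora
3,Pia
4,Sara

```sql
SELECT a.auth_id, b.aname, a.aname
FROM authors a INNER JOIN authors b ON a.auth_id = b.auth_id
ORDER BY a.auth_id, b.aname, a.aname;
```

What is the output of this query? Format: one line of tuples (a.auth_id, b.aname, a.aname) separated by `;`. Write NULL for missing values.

INNER JOIN keeps only pairs where the ON condition holds.
Matching on a.auth_id = b.auth_id.
Matched pairs: 11.

(3, Pia, Pia); (3, Pia, Sara); (3, Sara, Pia); (3, Sara, Sara); (4, Sara, Sara); (5, Quinn, Quinn); (5, Quinn, Zane); (5, Zane, Quinn); (5, Zane, Zane); (6, Eve, Eve); (7, Nora, Nora)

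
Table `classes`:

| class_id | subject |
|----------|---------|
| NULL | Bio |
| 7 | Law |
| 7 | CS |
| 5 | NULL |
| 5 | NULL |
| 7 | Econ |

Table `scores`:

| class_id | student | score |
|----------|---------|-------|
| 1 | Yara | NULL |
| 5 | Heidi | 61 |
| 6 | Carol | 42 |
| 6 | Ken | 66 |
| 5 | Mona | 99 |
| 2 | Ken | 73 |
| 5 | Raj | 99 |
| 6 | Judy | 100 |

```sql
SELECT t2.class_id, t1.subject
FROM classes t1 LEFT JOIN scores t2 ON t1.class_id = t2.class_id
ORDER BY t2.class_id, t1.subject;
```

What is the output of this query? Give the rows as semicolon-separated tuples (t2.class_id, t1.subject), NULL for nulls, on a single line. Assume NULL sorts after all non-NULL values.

LEFT JOIN keeps every row from `classes`; unmatched rows get NULL for `scores`'s columns.
Matching on t1.class_id = t2.class_id. A NULL in a compared column never satisfies the condition.
Matched pairs: 6; unmatched t1 rows kept: 4.

(5, NULL); (5, NULL); (5, NULL); (5, NULL); (5, NULL); (5, NULL); (NULL, Bio); (NULL, CS); (NULL, Econ); (NULL, Law)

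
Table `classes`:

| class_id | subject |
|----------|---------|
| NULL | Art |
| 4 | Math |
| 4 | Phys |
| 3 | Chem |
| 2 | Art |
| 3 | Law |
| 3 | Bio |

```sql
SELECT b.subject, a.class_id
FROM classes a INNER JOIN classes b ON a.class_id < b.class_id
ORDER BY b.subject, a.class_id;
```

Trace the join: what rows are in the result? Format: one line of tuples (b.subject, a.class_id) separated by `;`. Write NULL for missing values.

INNER JOIN keeps only pairs where the ON condition holds.
Matching on a.class_id < b.class_id. A NULL in a compared column never satisfies the condition.
- a[0] class_id=NULL → no match; dropped.
- a[1] class_id=4 → no match; dropped.
- a[2] class_id=4 → no match; dropped.
- a[3] class_id=3 → 2 match(es) in b → 2 row(s).
- a[4] class_id=2 → 5 match(es) in b → 5 row(s).
- a[5] class_id=3 → 2 match(es) in b → 2 row(s).
- a[6] class_id=3 → 2 match(es) in b → 2 row(s).

(Bio, 2); (Chem, 2); (Law, 2); (Math, 2); (Math, 3); (Math, 3); (Math, 3); (Phys, 2); (Phys, 3); (Phys, 3); (Phys, 3)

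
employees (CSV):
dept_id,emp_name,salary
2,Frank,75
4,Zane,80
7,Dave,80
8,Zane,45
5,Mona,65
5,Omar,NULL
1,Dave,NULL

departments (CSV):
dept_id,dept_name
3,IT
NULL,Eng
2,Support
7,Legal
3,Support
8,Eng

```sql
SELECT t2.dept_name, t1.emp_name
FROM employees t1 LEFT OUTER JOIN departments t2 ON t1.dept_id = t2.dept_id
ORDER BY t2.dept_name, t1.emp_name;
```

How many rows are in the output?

7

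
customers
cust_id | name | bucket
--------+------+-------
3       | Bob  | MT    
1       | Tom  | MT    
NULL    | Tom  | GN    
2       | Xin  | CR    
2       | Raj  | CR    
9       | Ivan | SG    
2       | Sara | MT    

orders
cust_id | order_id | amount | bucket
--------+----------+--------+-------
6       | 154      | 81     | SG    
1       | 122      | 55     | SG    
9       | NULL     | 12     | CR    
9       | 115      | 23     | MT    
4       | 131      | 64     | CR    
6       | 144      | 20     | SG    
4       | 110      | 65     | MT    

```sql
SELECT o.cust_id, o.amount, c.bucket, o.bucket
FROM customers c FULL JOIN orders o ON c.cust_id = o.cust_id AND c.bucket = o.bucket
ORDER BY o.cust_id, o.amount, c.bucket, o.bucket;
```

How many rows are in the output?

FULL OUTER JOIN keeps every row from both sides; unmatched rows get NULL for the other side's columns.
Matching on c.cust_id = o.cust_id AND c.bucket = o.bucket. A NULL in a compared column never satisfies the condition.
- c row (cust_id=3, bucket=MT): no match → kept, o columns NULL.
- c row (cust_id=1, bucket=MT): no match → kept, o columns NULL.
- c row (cust_id=NULL, bucket=GN): no match → kept, o columns NULL.
- c row (cust_id=2, bucket=CR): no match → kept, o columns NULL.
- c row (cust_id=2, bucket=CR): no match → kept, o columns NULL.
- c row (cust_id=9, bucket=SG): no match → kept, o columns NULL.
- c row (cust_id=2, bucket=MT): no match → kept, o columns NULL.
- 7 o row(s) had no c match → kept, c columns NULL.
Total: 0 matched + 14 padded = 14 rows.

14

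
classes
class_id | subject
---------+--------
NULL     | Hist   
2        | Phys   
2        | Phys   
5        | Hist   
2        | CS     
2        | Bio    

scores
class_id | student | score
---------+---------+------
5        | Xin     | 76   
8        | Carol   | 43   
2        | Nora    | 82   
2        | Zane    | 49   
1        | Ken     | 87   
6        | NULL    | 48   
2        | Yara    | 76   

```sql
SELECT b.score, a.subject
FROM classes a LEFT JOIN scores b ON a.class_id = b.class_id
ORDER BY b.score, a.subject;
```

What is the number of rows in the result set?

LEFT JOIN keeps every row from `classes`; unmatched rows get NULL for `scores`'s columns.
Matching on a.class_id = b.class_id. A NULL in a compared column never satisfies the condition.
- a row (class_id=NULL): no match → kept, b columns NULL.
- a row (class_id=2): matches 3 b row(s) → 3 output row(s).
- a row (class_id=2): matches 3 b row(s) → 3 output row(s).
- a row (class_id=5): matches 1 b row(s) → 1 output row(s).
- a row (class_id=2): matches 3 b row(s) → 3 output row(s).
- a row (class_id=2): matches 3 b row(s) → 3 output row(s).
Total: 13 matched + 1 padded = 14 rows.

14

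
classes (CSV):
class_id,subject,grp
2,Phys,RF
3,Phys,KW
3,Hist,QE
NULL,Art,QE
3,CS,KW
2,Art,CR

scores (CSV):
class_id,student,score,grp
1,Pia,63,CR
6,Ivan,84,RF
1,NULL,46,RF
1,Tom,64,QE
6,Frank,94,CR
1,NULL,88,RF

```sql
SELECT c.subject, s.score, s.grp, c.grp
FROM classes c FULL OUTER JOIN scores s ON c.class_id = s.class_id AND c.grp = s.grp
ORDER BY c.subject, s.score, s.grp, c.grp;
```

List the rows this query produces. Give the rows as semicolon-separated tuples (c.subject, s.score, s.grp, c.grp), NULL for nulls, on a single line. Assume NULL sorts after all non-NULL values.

(Art, NULL, NULL, CR); (Art, NULL, NULL, QE); (CS, NULL, NULL, KW); (Hist, NULL, NULL, QE); (Phys, NULL, NULL, KW); (Phys, NULL, NULL, RF); (NULL, 46, RF, NULL); (NULL, 63, CR, NULL); (NULL, 64, QE, NULL); (NULL, 84, RF, NULL); (NULL, 88, RF, NULL); (NULL, 94, CR, NULL)

FULL OUTER JOIN keeps every row from both sides; unmatched rows get NULL for the other side's columns.
Matching on c.class_id = s.class_id AND c.grp = s.grp. A NULL in a compared column never satisfies the condition.
- class_id=2, grp=RF: no s row matches, row kept with s columns NULL.
- class_id=3, grp=KW: no s row matches, row kept with s columns NULL.
- class_id=3, grp=QE: no s row matches, row kept with s columns NULL.
- class_id=NULL, grp=QE: no s row matches, row kept with s columns NULL.
- class_id=3, grp=KW: no s row matches, row kept with s columns NULL.
- class_id=2, grp=CR: no s row matches, row kept with s columns NULL.
- 6 row(s) from s found no c partner → padded with NULL.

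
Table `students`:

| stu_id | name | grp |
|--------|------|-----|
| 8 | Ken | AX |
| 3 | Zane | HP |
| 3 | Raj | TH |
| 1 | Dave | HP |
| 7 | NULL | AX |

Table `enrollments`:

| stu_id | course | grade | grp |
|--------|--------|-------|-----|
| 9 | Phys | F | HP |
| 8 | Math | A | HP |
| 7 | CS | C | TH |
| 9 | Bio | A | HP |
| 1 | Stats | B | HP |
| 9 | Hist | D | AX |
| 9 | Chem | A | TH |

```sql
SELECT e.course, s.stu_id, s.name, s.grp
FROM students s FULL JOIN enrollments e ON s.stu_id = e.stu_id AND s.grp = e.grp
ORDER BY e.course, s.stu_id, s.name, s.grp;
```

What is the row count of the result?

11

FULL OUTER JOIN keeps every row from both sides; unmatched rows get NULL for the other side's columns.
Matching on s.stu_id = e.stu_id AND s.grp = e.grp.
- s row (stu_id=8, grp=AX): no match → kept, e columns NULL.
- s row (stu_id=3, grp=HP): no match → kept, e columns NULL.
- s row (stu_id=3, grp=TH): no match → kept, e columns NULL.
- s row (stu_id=1, grp=HP): matches 1 e row(s) → 1 output row(s).
- s row (stu_id=7, grp=AX): no match → kept, e columns NULL.
- 6 row(s) from e found no s partner → padded with NULL.
Total: 1 matched + 10 padded = 11 rows.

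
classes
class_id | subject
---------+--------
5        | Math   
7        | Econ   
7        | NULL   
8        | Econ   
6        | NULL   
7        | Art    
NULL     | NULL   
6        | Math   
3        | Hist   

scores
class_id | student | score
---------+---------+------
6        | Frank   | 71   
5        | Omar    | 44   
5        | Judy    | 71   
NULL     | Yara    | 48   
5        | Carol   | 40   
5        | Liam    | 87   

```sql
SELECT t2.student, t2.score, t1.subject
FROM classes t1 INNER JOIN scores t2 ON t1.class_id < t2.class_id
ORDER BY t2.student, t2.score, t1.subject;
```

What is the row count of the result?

INNER JOIN keeps only pairs where the ON condition holds.
Matching on t1.class_id < t2.class_id. A NULL in a compared column never satisfies the condition.
- class_id=5: 1 matching t2 row(s), so 1 row(s) emitted.
- class_id=7: no matching t2 row, dropped.
- class_id=7: no matching t2 row, dropped.
- class_id=8: no matching t2 row, dropped.
- class_id=6: no matching t2 row, dropped.
- class_id=7: no matching t2 row, dropped.
- class_id=NULL: no matching t2 row, dropped.
- class_id=6: no matching t2 row, dropped.
- class_id=3: 5 matching t2 row(s), so 5 row(s) emitted.
Total: 6 rows.

6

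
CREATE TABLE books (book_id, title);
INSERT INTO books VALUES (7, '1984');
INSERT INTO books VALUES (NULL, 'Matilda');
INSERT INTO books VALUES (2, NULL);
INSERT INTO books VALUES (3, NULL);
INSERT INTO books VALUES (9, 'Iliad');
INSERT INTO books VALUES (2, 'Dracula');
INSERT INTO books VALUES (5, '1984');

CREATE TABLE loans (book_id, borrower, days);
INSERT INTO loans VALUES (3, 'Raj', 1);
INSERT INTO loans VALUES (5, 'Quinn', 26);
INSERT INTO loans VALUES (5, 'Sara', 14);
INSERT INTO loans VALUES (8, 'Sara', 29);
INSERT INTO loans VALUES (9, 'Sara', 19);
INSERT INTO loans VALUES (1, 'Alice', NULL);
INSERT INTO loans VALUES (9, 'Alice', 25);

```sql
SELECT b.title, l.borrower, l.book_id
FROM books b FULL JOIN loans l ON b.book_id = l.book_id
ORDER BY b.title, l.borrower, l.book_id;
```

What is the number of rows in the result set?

11

FULL OUTER JOIN keeps every row from both sides; unmatched rows get NULL for the other side's columns.
Matching on b.book_id = l.book_id. A NULL in a compared column never satisfies the condition.
- b[0] book_id=7 → no match; kept with NULLs on the l side.
- b[1] book_id=NULL → no match; kept with NULLs on the l side.
- b[2] book_id=2 → no match; kept with NULLs on the l side.
- b[3] book_id=3 → 1 match(es) in l → 1 row(s).
- b[4] book_id=9 → 2 match(es) in l → 2 row(s).
- b[5] book_id=2 → no match; kept with NULLs on the l side.
- b[6] book_id=5 → 2 match(es) in l → 2 row(s).
- 2 l row(s) had no b match → kept, b columns NULL.
Total: 5 matched + 6 padded = 11 rows.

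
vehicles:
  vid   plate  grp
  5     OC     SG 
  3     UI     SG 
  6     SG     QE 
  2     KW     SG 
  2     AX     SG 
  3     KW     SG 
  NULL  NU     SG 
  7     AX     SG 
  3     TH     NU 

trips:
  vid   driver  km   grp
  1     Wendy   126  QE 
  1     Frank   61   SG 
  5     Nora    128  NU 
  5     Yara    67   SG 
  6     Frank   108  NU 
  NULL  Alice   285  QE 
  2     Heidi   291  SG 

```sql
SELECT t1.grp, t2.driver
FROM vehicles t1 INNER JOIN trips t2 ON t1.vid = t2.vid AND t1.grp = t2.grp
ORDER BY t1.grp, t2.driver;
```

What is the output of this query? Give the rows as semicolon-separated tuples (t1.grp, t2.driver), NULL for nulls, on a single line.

INNER JOIN keeps only pairs where the ON condition holds.
Matching on t1.vid = t2.vid AND t1.grp = t2.grp. A NULL in a compared column never satisfies the condition.
Matched pairs: 3.

(SG, Heidi); (SG, Heidi); (SG, Yara)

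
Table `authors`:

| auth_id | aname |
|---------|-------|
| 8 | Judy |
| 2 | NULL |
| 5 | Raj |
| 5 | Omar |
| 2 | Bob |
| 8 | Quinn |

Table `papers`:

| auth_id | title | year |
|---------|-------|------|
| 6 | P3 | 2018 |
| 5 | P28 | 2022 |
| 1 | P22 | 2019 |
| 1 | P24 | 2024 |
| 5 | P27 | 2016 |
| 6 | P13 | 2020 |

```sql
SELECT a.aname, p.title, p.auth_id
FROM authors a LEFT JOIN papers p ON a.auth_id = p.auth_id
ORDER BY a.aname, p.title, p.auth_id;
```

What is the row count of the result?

LEFT JOIN keeps every row from `authors`; unmatched rows get NULL for `papers`'s columns.
Matching on a.auth_id = p.auth_id.
Matched pairs: 4; unmatched a rows kept: 4.
Total: 4 matched + 4 padded = 8 rows.

8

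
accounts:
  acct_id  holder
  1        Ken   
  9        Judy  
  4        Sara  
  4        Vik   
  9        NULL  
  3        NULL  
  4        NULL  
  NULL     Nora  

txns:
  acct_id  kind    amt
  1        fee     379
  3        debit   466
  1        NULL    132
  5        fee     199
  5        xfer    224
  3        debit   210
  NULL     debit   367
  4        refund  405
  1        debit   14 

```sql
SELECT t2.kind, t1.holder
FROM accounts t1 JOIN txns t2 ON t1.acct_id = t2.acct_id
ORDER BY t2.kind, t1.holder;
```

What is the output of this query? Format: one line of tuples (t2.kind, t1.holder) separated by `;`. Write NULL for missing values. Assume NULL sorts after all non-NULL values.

(debit, Ken); (debit, NULL); (debit, NULL); (fee, Ken); (refund, Sara); (refund, Vik); (refund, NULL); (NULL, Ken)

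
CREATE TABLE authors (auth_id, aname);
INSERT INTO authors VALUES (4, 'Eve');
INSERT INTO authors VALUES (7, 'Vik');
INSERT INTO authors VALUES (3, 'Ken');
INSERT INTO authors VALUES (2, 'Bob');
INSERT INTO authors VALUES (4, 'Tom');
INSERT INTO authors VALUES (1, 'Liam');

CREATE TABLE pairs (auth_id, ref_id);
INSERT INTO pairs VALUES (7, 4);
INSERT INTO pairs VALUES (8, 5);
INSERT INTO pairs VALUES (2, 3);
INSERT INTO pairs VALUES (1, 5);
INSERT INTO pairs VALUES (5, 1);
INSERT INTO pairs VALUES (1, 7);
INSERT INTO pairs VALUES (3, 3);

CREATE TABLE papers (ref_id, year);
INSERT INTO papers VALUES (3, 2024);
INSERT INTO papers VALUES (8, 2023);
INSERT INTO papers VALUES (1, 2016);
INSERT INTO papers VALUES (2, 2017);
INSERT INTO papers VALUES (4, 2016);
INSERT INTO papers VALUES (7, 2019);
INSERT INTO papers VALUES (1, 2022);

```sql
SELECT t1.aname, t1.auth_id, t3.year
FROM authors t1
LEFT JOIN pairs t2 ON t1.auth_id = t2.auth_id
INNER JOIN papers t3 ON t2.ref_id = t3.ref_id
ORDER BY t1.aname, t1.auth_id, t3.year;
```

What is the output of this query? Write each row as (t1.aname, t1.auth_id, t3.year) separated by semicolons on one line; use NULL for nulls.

Joins associate left-to-right: authors LEFT JOIN pairs on auth_id gives 7 intermediate row(s).
Then INNER JOIN `papers t3` on ref_id: keep only rows whose t2.ref_id appears in t3.

(Bob, 2, 2024); (Ken, 3, 2024); (Liam, 1, 2019); (Vik, 7, 2016)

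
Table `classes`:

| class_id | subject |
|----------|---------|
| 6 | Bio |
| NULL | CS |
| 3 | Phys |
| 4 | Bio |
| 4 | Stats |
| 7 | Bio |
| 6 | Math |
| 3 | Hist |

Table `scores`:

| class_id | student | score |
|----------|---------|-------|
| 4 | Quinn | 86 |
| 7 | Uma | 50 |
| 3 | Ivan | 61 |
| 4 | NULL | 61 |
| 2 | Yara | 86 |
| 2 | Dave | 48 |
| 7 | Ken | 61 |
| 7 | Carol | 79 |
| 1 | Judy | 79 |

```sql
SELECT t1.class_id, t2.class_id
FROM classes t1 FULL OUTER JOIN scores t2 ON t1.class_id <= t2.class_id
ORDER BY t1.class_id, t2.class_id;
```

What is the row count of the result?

35

FULL OUTER JOIN keeps every row from both sides; unmatched rows get NULL for the other side's columns.
Matching on t1.class_id <= t2.class_id. A NULL in a compared column never satisfies the condition.
- t1[0] class_id=6 → 3 match(es) in t2 → 3 row(s).
- t1[1] class_id=NULL → no match; kept with NULLs on the t2 side.
- t1[2] class_id=3 → 6 match(es) in t2 → 6 row(s).
- t1[3] class_id=4 → 5 match(es) in t2 → 5 row(s).
- t1[4] class_id=4 → 5 match(es) in t2 → 5 row(s).
- t1[5] class_id=7 → 3 match(es) in t2 → 3 row(s).
- t1[6] class_id=6 → 3 match(es) in t2 → 3 row(s).
- t1[7] class_id=3 → 6 match(es) in t2 → 6 row(s).
- plus 3 unmatched t2 row(s), each kept with NULL t1 columns.
Total: 31 matched + 4 padded = 35 rows.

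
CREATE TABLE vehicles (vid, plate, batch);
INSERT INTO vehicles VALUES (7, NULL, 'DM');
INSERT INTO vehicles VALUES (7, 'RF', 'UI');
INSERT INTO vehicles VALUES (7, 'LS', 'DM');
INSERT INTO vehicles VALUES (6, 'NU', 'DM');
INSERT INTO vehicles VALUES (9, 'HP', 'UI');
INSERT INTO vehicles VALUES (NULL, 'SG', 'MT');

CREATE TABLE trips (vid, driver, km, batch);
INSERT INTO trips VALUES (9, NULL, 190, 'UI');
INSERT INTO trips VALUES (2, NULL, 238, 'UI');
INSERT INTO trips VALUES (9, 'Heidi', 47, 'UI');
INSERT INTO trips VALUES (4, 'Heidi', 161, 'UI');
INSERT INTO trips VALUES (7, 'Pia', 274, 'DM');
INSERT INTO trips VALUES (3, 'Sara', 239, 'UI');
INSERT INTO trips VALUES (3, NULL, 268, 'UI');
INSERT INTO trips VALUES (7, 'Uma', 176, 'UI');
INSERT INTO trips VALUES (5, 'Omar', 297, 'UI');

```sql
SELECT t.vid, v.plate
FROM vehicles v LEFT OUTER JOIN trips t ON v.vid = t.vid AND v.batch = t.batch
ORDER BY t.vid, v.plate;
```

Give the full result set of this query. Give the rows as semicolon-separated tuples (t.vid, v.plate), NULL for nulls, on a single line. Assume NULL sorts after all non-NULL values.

LEFT JOIN keeps every row from `vehicles`; unmatched rows get NULL for `trips`'s columns.
Matching on v.vid = t.vid AND v.batch = t.batch. A NULL in a compared column never satisfies the condition.
- vid=7, batch=DM: 1 matching t row(s), so 1 row(s) emitted.
- vid=7, batch=UI: 1 matching t row(s), so 1 row(s) emitted.
- vid=7, batch=DM: 1 matching t row(s), so 1 row(s) emitted.
- vid=6, batch=DM: no t row matches, row kept with t columns NULL.
- vid=9, batch=UI: 2 matching t row(s), so 2 row(s) emitted.
- vid=NULL, batch=MT: no t row matches, row kept with t columns NULL.
After projecting and ordering:
t.vid | v.plate
7 | LS
7 | RF
7 | NULL
9 | HP
9 | HP
NULL | NU
NULL | SG

(7, LS); (7, RF); (7, NULL); (9, HP); (9, HP); (NULL, NU); (NULL, SG)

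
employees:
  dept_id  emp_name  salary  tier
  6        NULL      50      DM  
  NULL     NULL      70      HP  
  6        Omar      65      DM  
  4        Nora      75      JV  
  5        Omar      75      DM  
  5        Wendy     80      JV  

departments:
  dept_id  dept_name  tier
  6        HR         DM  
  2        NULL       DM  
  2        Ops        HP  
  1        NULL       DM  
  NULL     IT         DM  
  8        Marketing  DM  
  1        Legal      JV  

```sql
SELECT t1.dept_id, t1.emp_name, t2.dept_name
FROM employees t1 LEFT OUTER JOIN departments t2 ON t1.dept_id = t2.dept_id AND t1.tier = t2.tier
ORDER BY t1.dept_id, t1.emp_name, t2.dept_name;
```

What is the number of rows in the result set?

6

LEFT JOIN keeps every row from `employees`; unmatched rows get NULL for `departments`'s columns.
Matching on t1.dept_id = t2.dept_id AND t1.tier = t2.tier. A NULL in a compared column never satisfies the condition.
Matched pairs: 2; unmatched t1 rows kept: 4.
Total: 2 matched + 4 padded = 6 rows.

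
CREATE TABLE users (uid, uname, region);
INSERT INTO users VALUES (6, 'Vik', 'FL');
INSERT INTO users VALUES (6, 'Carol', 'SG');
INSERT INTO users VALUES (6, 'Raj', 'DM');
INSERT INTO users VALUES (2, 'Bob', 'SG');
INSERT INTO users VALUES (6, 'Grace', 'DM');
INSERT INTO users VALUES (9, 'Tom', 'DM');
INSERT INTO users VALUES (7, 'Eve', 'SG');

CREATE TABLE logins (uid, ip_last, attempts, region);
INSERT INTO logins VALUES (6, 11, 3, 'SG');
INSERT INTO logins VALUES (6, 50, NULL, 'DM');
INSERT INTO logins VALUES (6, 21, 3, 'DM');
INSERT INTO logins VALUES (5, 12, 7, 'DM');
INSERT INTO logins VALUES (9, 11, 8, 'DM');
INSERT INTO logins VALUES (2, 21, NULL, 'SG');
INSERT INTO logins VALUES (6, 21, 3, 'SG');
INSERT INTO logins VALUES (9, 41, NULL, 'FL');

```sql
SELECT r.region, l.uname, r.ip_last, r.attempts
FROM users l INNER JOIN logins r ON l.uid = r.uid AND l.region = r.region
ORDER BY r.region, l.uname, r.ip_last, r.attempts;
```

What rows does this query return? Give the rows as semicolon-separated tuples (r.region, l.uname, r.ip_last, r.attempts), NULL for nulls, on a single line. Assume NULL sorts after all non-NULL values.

(DM, Grace, 21, 3); (DM, Grace, 50, NULL); (DM, Raj, 21, 3); (DM, Raj, 50, NULL); (DM, Tom, 11, 8); (SG, Bob, 21, NULL); (SG, Carol, 11, 3); (SG, Carol, 21, 3)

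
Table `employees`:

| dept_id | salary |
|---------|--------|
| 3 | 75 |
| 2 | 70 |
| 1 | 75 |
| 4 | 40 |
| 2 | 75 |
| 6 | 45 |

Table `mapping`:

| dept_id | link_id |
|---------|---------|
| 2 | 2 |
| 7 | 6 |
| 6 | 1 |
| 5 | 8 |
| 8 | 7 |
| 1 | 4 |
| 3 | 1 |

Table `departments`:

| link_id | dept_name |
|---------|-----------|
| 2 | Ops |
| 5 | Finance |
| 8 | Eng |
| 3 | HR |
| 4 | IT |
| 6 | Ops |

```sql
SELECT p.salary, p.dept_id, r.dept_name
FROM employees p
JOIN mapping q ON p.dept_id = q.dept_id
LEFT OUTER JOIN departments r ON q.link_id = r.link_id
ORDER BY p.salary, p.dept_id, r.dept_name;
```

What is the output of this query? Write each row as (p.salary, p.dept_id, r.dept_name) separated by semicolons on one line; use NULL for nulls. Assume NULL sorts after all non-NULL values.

(45, 6, NULL); (70, 2, Ops); (75, 1, IT); (75, 2, Ops); (75, 3, NULL)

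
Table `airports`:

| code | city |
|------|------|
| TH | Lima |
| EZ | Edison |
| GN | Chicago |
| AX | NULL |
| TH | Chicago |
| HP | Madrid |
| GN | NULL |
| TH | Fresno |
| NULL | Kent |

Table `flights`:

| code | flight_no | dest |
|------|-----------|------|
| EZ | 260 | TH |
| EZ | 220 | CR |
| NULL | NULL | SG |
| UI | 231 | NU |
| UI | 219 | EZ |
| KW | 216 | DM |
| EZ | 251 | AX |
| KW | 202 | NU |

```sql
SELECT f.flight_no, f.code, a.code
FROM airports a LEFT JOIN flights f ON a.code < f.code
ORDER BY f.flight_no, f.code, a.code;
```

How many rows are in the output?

30

LEFT JOIN keeps every row from `airports`; unmatched rows get NULL for `flights`'s columns.
Matching on a.code < f.code. A NULL in a compared column never satisfies the condition.
- a row (code=TH): matches 2 f row(s) → 2 output row(s).
- a row (code=EZ): matches 4 f row(s) → 4 output row(s).
- a row (code=GN): matches 4 f row(s) → 4 output row(s).
- a row (code=AX): matches 7 f row(s) → 7 output row(s).
- a row (code=TH): matches 2 f row(s) → 2 output row(s).
- a row (code=HP): matches 4 f row(s) → 4 output row(s).
- a row (code=GN): matches 4 f row(s) → 4 output row(s).
- a row (code=TH): matches 2 f row(s) → 2 output row(s).
- a row (code=NULL): no match → kept, f columns NULL.
Total: 29 matched + 1 padded = 30 rows.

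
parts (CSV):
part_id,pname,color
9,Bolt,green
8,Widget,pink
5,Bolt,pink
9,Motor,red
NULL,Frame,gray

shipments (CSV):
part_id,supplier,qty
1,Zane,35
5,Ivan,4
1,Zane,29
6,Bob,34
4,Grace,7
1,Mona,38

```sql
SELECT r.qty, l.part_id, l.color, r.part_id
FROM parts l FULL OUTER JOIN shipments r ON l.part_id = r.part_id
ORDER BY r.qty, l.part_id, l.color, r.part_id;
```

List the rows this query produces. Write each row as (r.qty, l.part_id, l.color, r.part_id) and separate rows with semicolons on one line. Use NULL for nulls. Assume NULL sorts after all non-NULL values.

FULL OUTER JOIN keeps every row from both sides; unmatched rows get NULL for the other side's columns.
Matching on l.part_id = r.part_id. A NULL in a compared column never satisfies the condition.
Matched pairs: 1; unmatched l rows kept: 4; unmatched r rows kept: 5.

(4, 5, pink, 5); (7, NULL, NULL, 4); (29, NULL, NULL, 1); (34, NULL, NULL, 6); (35, NULL, NULL, 1); (38, NULL, NULL, 1); (NULL, 8, pink, NULL); (NULL, 9, green, NULL); (NULL, 9, red, NULL); (NULL, NULL, gray, NULL)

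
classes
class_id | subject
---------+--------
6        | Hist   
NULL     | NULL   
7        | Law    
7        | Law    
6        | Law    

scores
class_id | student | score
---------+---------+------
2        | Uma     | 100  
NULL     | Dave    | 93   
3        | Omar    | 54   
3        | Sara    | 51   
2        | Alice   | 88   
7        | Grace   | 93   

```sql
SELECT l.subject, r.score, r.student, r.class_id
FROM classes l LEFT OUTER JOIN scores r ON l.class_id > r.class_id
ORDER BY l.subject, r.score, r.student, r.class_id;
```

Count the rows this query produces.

LEFT JOIN keeps every row from `classes`; unmatched rows get NULL for `scores`'s columns.
Matching on l.class_id > r.class_id. A NULL in a compared column never satisfies the condition.
- l row (class_id=6): matches 4 r row(s) → 4 output row(s).
- l row (class_id=NULL): no match → kept, r columns NULL.
- l row (class_id=7): matches 4 r row(s) → 4 output row(s).
- l row (class_id=7): matches 4 r row(s) → 4 output row(s).
- l row (class_id=6): matches 4 r row(s) → 4 output row(s).
Total: 16 matched + 1 padded = 17 rows.

17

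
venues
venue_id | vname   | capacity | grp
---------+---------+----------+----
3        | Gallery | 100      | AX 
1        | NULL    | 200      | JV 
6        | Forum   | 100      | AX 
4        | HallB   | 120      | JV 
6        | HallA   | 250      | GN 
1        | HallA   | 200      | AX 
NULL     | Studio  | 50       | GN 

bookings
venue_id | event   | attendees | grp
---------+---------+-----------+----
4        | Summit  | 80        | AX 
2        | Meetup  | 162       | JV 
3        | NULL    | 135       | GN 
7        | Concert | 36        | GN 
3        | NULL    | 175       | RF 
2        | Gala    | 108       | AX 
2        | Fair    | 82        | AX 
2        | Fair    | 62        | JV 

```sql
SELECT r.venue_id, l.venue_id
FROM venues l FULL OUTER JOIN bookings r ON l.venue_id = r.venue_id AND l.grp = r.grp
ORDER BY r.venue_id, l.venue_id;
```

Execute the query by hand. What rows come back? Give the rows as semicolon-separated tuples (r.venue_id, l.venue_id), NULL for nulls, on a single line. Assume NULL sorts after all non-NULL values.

(2, NULL); (2, NULL); (2, NULL); (2, NULL); (3, NULL); (3, NULL); (4, NULL); (7, NULL); (NULL, 1); (NULL, 1); (NULL, 3); (NULL, 4); (NULL, 6); (NULL, 6); (NULL, NULL)

FULL OUTER JOIN keeps every row from both sides; unmatched rows get NULL for the other side's columns.
Matching on l.venue_id = r.venue_id AND l.grp = r.grp. A NULL in a compared column never satisfies the condition.
- l (venue_id=3, grp=AX) has no partner → padded with NULL.
- l (venue_id=1, grp=JV) has no partner → padded with NULL.
- l (venue_id=6, grp=AX) has no partner → padded with NULL.
- l (venue_id=4, grp=JV) has no partner → padded with NULL.
- l (venue_id=6, grp=GN) has no partner → padded with NULL.
- l (venue_id=1, grp=AX) has no partner → padded with NULL.
- l (venue_id=NULL, grp=GN) has no partner → padded with NULL.
- 8 row(s) from r found no l partner → padded with NULL.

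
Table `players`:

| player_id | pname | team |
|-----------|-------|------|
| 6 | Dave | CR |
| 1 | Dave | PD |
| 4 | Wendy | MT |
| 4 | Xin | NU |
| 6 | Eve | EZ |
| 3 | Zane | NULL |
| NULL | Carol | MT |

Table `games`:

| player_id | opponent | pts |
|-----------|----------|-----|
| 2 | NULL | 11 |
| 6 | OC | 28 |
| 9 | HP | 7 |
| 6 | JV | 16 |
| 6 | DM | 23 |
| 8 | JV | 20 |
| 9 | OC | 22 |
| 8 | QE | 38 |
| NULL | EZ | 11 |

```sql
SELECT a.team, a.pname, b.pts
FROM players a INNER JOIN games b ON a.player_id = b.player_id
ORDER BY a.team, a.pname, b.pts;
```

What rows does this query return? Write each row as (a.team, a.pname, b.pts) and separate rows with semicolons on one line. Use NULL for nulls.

(CR, Dave, 16); (CR, Dave, 23); (CR, Dave, 28); (EZ, Eve, 16); (EZ, Eve, 23); (EZ, Eve, 28)

INNER JOIN keeps only pairs where the ON condition holds.
Matching on a.player_id = b.player_id. A NULL in a compared column never satisfies the condition.
Matched pairs: 6.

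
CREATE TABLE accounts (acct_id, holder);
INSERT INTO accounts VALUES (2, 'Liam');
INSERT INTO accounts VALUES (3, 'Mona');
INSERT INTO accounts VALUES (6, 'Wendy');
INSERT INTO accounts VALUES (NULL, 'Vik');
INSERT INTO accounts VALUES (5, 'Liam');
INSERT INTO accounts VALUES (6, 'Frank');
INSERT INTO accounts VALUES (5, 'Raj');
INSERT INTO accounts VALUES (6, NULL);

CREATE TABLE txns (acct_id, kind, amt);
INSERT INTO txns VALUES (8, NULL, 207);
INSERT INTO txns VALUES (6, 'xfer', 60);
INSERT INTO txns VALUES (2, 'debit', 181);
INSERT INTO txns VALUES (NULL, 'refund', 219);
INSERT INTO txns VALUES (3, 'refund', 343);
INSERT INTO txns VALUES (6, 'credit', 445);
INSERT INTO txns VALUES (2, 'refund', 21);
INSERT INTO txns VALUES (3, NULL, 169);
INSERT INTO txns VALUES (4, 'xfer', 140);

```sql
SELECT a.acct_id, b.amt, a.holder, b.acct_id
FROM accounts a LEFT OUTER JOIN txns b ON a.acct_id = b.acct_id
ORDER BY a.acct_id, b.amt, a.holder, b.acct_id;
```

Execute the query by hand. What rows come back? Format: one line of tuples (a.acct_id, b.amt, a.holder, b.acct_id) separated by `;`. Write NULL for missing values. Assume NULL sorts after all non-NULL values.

LEFT JOIN keeps every row from `accounts`; unmatched rows get NULL for `txns`'s columns.
Matching on a.acct_id = b.acct_id. A NULL in a compared column never satisfies the condition.
Matched pairs: 10; unmatched a rows kept: 3.

(2, 21, Liam, 2); (2, 181, Liam, 2); (3, 169, Mona, 3); (3, 343, Mona, 3); (5, NULL, Liam, NULL); (5, NULL, Raj, NULL); (6, 60, Frank, 6); (6, 60, Wendy, 6); (6, 60, NULL, 6); (6, 445, Frank, 6); (6, 445, Wendy, 6); (6, 445, NULL, 6); (NULL, NULL, Vik, NULL)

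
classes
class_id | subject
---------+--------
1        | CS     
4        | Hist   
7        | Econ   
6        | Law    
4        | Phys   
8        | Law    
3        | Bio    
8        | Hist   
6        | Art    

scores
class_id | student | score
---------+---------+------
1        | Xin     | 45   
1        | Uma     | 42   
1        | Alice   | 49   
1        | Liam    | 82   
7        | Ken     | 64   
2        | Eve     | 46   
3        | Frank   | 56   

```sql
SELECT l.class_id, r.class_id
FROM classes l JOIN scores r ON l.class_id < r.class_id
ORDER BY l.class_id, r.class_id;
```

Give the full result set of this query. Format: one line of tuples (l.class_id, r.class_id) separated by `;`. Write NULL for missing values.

(1, 2); (1, 3); (1, 7); (3, 7); (4, 7); (4, 7); (6, 7); (6, 7)

INNER JOIN keeps only pairs where the ON condition holds.
Matching on l.class_id < r.class_id.
- l[0] class_id=1 → 3 match(es) in r → 3 row(s).
- l[1] class_id=4 → 1 match(es) in r → 1 row(s).
- l[2] class_id=7 → no match; dropped.
- l[3] class_id=6 → 1 match(es) in r → 1 row(s).
- l[4] class_id=4 → 1 match(es) in r → 1 row(s).
- l[5] class_id=8 → no match; dropped.
- l[6] class_id=3 → 1 match(es) in r → 1 row(s).
- l[7] class_id=8 → no match; dropped.
- l[8] class_id=6 → 1 match(es) in r → 1 row(s).
After projecting and ordering:
l.class_id | r.class_id
1 | 2
1 | 3
1 | 7
3 | 7
4 | 7
4 | 7
6 | 7
6 | 7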